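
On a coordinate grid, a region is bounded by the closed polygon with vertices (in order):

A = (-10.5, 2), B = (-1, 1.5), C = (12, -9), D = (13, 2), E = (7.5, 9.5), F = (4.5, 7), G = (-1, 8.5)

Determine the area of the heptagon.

Σ = (-13.75) + (-9) + (141) + (108.5) + (9.75) + (45.25) + (87.25) = 369
Area = |Σ|/2 = 184.5.

184.5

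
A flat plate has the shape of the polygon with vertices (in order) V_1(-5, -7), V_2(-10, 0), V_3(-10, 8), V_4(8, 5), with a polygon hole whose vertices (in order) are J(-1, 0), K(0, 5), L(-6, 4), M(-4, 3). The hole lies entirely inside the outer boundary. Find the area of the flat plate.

Outer boundary:
Apply the shoelace formula: 2A = Σ (x_i·y_{i+1} − x_{i+1}·y_i), indices taken mod 4.
V_1→V_2: (-5)(0) − (-10)(-7) = -70
V_2→V_3: (-10)(8) − (-10)(0) = -80
V_3→V_4: (-10)(5) − (8)(8) = -114
V_4→V_1: (8)(-7) − (-5)(5) = -31
Σ = -295
Area = |Σ|/2 = 147.5.
Hole:
Σ = (-5) + (30) + (-2) + (3) = 26
Area = |Σ|/2 = 13.
Net area = 147.5 − 13 = 134.5.

134.5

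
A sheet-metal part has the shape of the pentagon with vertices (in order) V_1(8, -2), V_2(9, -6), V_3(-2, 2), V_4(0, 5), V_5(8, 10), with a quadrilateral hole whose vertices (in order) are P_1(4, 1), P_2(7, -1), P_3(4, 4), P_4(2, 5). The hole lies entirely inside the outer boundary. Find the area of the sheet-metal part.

77.5

Outer boundary:
Apply Gauss's area formula: 2A = Σ (x_i·y_{i+1} − x_{i+1}·y_i), indices taken mod 5.
Cross-terms: -30, 6, -10, -40, -96  ⇒  Σ = -170
Area = |Σ|/2 = 85.
Hole:
Apply the shoelace (surveyor's) formula: 2A = Σ (x_i·y_{i+1} − x_{i+1}·y_i), indices taken mod 4.
P_1→P_2: (4)(-1) − (7)(1) = -11
P_2→P_3: (7)(4) − (4)(-1) = 32
P_3→P_4: (4)(5) − (2)(4) = 12
P_4→P_1: (2)(1) − (4)(5) = -18
Σ = 15
Area = |Σ|/2 = 7.5.
Net area = 85 − 7.5 = 77.5.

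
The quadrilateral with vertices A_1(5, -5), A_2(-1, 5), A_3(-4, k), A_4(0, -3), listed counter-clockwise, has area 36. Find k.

Write out the shoelace sum; only the two edges meeting at A_3 involve k:
2·Area = [((-1)·k − (-4)·5) + ((-4)·(-3) − 0·k)] + 35
       = -1·k + 67 = 72
⇒ k = -5.

-5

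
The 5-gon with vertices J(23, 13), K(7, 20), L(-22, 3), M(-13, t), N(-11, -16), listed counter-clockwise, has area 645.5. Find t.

1

The doubled signed area Σ (x_i y_{i+1} − x_{i+1} y_i) is linear in t.
With t=0 it equals 1302; the coefficient of t is -11 (from the two edges through M).
So -11·t + 1302 = 2·645.5 = 1291 ⇒ t = 1.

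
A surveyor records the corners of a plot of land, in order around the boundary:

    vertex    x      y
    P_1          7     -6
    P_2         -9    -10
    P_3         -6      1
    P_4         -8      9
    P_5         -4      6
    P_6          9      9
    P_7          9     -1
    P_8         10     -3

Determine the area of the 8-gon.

Apply Gauss's area formula: 2A = Σ (x_i·y_{i+1} − x_{i+1}·y_i), indices taken mod 8.
Σ = (-124) + (-69) + (-46) + (-12) + (-90) + (-90) + (-17) + (-39) = -487
Area = |Σ|/2 = 243.5.

243.5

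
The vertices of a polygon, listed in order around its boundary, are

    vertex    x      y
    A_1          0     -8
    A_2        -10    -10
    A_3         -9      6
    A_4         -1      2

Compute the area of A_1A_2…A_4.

Σ = (-80) + (-150) + (-12) + (8) = -234
Area = |Σ|/2 = 117.

117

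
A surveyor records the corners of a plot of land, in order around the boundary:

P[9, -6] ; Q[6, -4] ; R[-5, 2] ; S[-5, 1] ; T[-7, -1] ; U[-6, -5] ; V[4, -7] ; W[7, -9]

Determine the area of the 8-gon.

Apply the surveyor's formula: 2A = Σ (x_i·y_{i+1} − x_{i+1}·y_i), indices taken mod 8.
Σ = (0) + (-8) + (5) + (12) + (29) + (62) + (13) + (39) = 152
Area = |Σ|/2 = 76.

76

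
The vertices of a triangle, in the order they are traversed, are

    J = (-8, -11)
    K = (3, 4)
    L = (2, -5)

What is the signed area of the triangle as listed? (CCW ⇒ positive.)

Apply the shoelace (surveyor's) formula: 2A = Σ (x_i·y_{i+1} − x_{i+1}·y_i), indices taken mod 3.
J→K: (-8)(4) − (3)(-11) = 1
K→L: (3)(-5) − (2)(4) = -23
L→J: (2)(-11) − (-8)(-5) = -62
Σ = -84
Signed area = Σ/2 = -42 (negative ⇒ clockwise traversal).

-42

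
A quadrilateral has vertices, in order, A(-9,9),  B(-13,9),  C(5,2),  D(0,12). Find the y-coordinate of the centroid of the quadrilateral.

425/57

Apply the shoelace formula. First the cross-terms c_i = x_i·y_{i+1} − x_{i+1}·y_i:
  36, -71, 60, 108  ⇒  2A = 133, A = 66.5.
Then Σ (y_i + y_{i+1})·c_i = 2975, so ȳ = 2975 / (6·66.5) = 425/57.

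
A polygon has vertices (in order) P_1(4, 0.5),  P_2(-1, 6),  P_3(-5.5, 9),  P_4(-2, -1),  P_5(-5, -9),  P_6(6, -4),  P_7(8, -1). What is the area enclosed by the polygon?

96.5

Apply the shoelace (surveyor's) formula: 2A = Σ (x_i·y_{i+1} − x_{i+1}·y_i), indices taken mod 7.
P_1→P_2: (4)(6) − (-1)(0.5) = 24.5
P_2→P_3: (-1)(9) − (-5.5)(6) = 24
P_3→P_4: (-5.5)(-1) − (-2)(9) = 23.5
P_4→P_5: (-2)(-9) − (-5)(-1) = 13
P_5→P_6: (-5)(-4) − (6)(-9) = 74
P_6→P_7: (6)(-1) − (8)(-4) = 26
P_7→P_1: (8)(0.5) − (4)(-1) = 8
Σ = 193
Area = |Σ|/2 = 96.5.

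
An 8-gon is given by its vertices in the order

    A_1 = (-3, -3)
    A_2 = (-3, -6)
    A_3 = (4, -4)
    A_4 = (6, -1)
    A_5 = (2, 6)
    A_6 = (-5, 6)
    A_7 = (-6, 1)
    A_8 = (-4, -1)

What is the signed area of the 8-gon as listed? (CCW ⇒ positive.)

97.5

A_1→A_2: (-3)(-6) − (-3)(-3) = 9
A_2→A_3: (-3)(-4) − (4)(-6) = 36
A_3→A_4: (4)(-1) − (6)(-4) = 20
A_4→A_5: (6)(6) − (2)(-1) = 38
A_5→A_6: (2)(6) − (-5)(6) = 42
A_6→A_7: (-5)(1) − (-6)(6) = 31
A_7→A_8: (-6)(-1) − (-4)(1) = 10
A_8→A_1: (-4)(-3) − (-3)(-1) = 9
Σ = 195
Signed area = Σ/2 = 97.5 (positive ⇒ counter-clockwise traversal).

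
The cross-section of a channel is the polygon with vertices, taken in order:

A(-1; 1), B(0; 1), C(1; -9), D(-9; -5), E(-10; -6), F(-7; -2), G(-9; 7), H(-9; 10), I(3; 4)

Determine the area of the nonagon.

129.5

Σ = (-1) + (-1) + (-86) + (4) + (-22) + (-67) + (-27) + (-66) + (7) = -259
Area = |Σ|/2 = 129.5.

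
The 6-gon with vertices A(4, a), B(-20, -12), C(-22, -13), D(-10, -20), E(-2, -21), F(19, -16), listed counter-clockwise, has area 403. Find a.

Write out the shoelace sum; only the two edges meeting at A involve a:
2·Area = [(19·a − 4·(-16)) + (4·(-12) − (-20)·a)] + 907
       = 39·a + 923 = 806
⇒ a = -3.

-3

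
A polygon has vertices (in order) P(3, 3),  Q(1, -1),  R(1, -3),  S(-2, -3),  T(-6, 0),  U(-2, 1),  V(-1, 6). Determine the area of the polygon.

Apply the surveyor's formula: 2A = Σ (x_i·y_{i+1} − x_{i+1}·y_i), indices taken mod 7.
P→Q: (3)(-1) − (1)(3) = -6
Q→R: (1)(-3) − (1)(-1) = -2
R→S: (1)(-3) − (-2)(-3) = -9
S→T: (-2)(0) − (-6)(-3) = -18
T→U: (-6)(1) − (-2)(0) = -6
U→V: (-2)(6) − (-1)(1) = -11
V→P: (-1)(3) − (3)(6) = -21
Σ = -73
Area = |Σ|/2 = 36.5.

36.5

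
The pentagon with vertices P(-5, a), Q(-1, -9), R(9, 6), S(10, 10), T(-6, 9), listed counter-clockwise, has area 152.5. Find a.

8

Write out the shoelace sum; only the two edges meeting at P involve a:
2·Area = [((-6)·a − (-5)·9) + ((-5)·(-9) − (-1)·a)] + 255
       = -5·a + 345 = 305
⇒ a = 8.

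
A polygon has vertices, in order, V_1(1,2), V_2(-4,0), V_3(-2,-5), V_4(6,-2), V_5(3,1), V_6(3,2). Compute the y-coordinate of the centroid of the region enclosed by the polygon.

-103/81

Apply the shoelace formula. First the cross-terms c_i = x_i·y_{i+1} − x_{i+1}·y_i:
  8, 20, 34, 12, 3, 4  ⇒  2A = 81, A = 40.5.
Then Σ (y_i + y_{i+1})·c_i = -309, so ȳ = -309 / (6·40.5) = -103/81.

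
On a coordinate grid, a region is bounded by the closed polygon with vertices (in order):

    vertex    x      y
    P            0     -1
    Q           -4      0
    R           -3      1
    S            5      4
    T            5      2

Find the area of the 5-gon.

Apply Gauss's area formula: 2A = Σ (x_i·y_{i+1} − x_{i+1}·y_i), indices taken mod 5.
Σ = (-4) + (-4) + (-17) + (-10) + (-5) = -40
Area = |Σ|/2 = 20.

20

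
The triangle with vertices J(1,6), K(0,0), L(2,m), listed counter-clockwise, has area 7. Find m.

Write out the shoelace sum; only the two edges meeting at L involve m:
2·Area = [(0·m − 2·0) + (2·6 − 1·m)] + 0
       = -1·m + 12 = 14
⇒ m = -2.

-2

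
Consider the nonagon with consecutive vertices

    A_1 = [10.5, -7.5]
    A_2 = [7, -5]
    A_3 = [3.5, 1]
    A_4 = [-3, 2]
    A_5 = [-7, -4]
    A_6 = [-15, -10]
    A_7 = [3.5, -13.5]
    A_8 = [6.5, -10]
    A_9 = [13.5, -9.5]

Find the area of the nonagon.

216.25

A_1→A_2: (10.5)(-5) − (7)(-7.5) = 0
A_2→A_3: (7)(1) − (3.5)(-5) = 24.5
A_3→A_4: (3.5)(2) − (-3)(1) = 10
A_4→A_5: (-3)(-4) − (-7)(2) = 26
A_5→A_6: (-7)(-10) − (-15)(-4) = 10
A_6→A_7: (-15)(-13.5) − (3.5)(-10) = 237.5
A_7→A_8: (3.5)(-10) − (6.5)(-13.5) = 52.75
A_8→A_9: (6.5)(-9.5) − (13.5)(-10) = 73.25
A_9→A_1: (13.5)(-7.5) − (10.5)(-9.5) = -1.5
Σ = 432.5
Area = |Σ|/2 = 216.25.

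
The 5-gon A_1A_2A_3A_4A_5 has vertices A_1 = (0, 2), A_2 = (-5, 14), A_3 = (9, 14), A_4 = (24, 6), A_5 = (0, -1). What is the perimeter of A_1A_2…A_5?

|A_1A_2| = √((-5)² + (12)²) = √169 = 13
|A_2A_3| = √((14)² + (0)²) = √196 = 14
|A_3A_4| = √((15)² + (-8)²) = √289 = 17
|A_4A_5| = √((-24)² + (-7)²) = √625 = 25
|A_5A_1| = √((0)² + (3)²) = √9 = 3
Perimeter = 13 + 14 + 17 + 25 + 3 = 72.

72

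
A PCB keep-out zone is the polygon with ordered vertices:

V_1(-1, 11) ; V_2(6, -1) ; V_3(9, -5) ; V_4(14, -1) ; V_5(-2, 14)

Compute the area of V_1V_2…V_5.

Cross-terms: -65, -21, 61, 194, -8  ⇒  Σ = 161
Area = |Σ|/2 = 80.5.

80.5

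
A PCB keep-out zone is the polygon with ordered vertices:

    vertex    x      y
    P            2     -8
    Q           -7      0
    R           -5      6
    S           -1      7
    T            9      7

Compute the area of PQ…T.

141.5

Σ = (-56) + (-42) + (-29) + (-70) + (-86) = -283
Area = |Σ|/2 = 141.5.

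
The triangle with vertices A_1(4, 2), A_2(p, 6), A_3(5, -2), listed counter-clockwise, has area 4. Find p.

1

The doubled signed area Σ (x_i y_{i+1} − x_{i+1} y_i) is linear in p.
With p=0 it equals 12; the coefficient of p is -4 (from the two edges through A_2).
So -4·p + 12 = 2·4 = 8 ⇒ p = 1.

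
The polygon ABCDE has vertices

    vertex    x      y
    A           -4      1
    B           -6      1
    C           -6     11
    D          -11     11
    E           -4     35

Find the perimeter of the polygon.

76

|AB| = √((-2)² + (0)²) = √4 = 2
|BC| = √((0)² + (10)²) = √100 = 10
|CD| = √((-5)² + (0)²) = √25 = 5
|DE| = √((7)² + (24)²) = √625 = 25
|EA| = √((0)² + (-34)²) = √1156 = 34
Perimeter = 2 + 10 + 5 + 25 + 34 = 76.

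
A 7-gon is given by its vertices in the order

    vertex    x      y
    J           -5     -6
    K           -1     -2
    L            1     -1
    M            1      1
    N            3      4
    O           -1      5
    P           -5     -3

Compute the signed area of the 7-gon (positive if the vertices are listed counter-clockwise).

Σ = (4) + (3) + (2) + (1) + (19) + (28) + (15) = 72
Signed area = Σ/2 = 36 (positive ⇒ counter-clockwise traversal).

36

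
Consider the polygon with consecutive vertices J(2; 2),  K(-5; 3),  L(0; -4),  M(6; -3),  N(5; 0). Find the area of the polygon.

Apply the shoelace formula: 2A = Σ (x_i·y_{i+1} − x_{i+1}·y_i), indices taken mod 5.
Σ = (16) + (20) + (24) + (15) + (10) = 85
Area = |Σ|/2 = 42.5.

42.5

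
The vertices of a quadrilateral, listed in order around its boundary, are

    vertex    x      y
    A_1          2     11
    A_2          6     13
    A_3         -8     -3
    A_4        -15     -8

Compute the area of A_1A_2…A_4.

42

Σ = (-40) + (86) + (19) + (-149) = -84
Area = |Σ|/2 = 42.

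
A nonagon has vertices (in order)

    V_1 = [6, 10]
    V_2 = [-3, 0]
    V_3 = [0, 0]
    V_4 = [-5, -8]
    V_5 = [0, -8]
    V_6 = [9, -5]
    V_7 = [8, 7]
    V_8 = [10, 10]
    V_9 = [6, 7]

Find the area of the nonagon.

141.5

Cross-terms: 30, 0, 0, 40, 72, 103, 10, 10, 18  ⇒  Σ = 283
Area = |Σ|/2 = 141.5.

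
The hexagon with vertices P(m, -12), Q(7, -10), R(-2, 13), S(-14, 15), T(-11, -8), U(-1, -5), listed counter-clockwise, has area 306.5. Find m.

6

Write out the shoelace sum; only the two edges meeting at P involve m:
2·Area = [((-1)·(-12) − m·(-5)) + (m·(-10) − 7·(-12))] + 547
       = -5·m + 643 = 613
⇒ m = 6.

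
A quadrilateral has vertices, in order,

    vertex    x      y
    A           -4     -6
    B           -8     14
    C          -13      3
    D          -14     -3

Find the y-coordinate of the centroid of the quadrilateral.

Apply Gauss's area formula. First the cross-terms c_i = x_i·y_{i+1} − x_{i+1}·y_i:
  -104, 158, 81, 72  ⇒  2A = 207, A = 103.5.
Then Σ (y_i + y_{i+1})·c_i = 1206, so ȳ = 1206 / (6·103.5) = 134/69.

134/69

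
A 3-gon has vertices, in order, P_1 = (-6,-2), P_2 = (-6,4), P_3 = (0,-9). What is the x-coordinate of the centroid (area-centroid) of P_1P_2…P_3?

Apply Gauss's area formula. First the cross-terms c_i = x_i·y_{i+1} − x_{i+1}·y_i:
  -36, 54, -54  ⇒  2A = -36, A = -18.
Then Σ (x_i + x_{i+1})·c_i = 432, so x̄ = 432 / (6·(-18)) = -4.

-4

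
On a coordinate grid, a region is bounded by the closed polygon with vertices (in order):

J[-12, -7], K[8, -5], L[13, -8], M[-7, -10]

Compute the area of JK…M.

Σ = (116) + (1) + (-186) + (-71) = -140
Area = |Σ|/2 = 70.

70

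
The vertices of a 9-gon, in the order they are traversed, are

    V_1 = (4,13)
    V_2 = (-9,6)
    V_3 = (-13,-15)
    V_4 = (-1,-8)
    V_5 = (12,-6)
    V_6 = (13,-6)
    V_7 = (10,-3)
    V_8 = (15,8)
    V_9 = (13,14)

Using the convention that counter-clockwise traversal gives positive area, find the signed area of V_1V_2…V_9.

Cross-terms: 141, 213, 89, 102, 6, 21, 125, 106, 113  ⇒  Σ = 916
Signed area = Σ/2 = 458 (positive ⇒ counter-clockwise traversal).

458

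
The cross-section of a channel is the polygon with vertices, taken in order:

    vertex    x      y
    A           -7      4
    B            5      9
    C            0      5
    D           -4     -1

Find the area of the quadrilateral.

30.5

Cross-terms: -83, 25, 20, -23  ⇒  Σ = -61
Area = |Σ|/2 = 30.5.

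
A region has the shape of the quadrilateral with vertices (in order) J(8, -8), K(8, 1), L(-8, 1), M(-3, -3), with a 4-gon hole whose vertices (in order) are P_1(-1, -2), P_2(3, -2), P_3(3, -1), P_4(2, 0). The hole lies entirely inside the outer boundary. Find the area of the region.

77

Outer boundary:
Apply the shoelace formula: 2A = Σ (x_i·y_{i+1} − x_{i+1}·y_i), indices taken mod 4.
J→K: (8)(1) − (8)(-8) = 72
K→L: (8)(1) − (-8)(1) = 16
L→M: (-8)(-3) − (-3)(1) = 27
M→J: (-3)(-8) − (8)(-3) = 48
Σ = 163
Area = |Σ|/2 = 81.5.
Hole:
Σ = (8) + (3) + (2) + (-4) = 9
Area = |Σ|/2 = 4.5.
Net area = 81.5 − 4.5 = 77.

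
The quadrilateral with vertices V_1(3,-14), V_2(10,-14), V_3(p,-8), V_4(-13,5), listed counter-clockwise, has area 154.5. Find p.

12

The doubled signed area Σ (x_i y_{i+1} − x_{i+1} y_i) is linear in p.
With p=0 it equals 81; the coefficient of p is 19 (from the two edges through V_3).
So 19·p + 81 = 2·154.5 = 309 ⇒ p = 12.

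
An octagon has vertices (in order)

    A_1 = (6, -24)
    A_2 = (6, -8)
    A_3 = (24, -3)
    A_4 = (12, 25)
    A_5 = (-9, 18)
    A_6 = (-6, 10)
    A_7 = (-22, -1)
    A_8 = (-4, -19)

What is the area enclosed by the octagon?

1107.5

Σ = (96) + (174) + (636) + (441) + (18) + (226) + (414) + (210) = 2215
Area = |Σ|/2 = 1107.5.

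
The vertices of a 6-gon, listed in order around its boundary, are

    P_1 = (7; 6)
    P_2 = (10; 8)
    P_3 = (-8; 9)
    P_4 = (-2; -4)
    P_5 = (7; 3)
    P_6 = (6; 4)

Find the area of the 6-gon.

Apply the surveyor's formula: 2A = Σ (x_i·y_{i+1} − x_{i+1}·y_i), indices taken mod 6.
Σ = (-4) + (154) + (50) + (22) + (10) + (8) = 240
Area = |Σ|/2 = 120.

120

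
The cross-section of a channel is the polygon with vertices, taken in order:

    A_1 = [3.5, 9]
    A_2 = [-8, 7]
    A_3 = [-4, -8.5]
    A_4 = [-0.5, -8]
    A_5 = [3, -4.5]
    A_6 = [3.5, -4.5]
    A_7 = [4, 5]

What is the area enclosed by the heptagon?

151.375

Apply the shoelace formula: 2A = Σ (x_i·y_{i+1} − x_{i+1}·y_i), indices taken mod 7.
Σ = (96.5) + (96) + (27.75) + (26.25) + (2.25) + (35.5) + (18.5) = 302.75
Area = |Σ|/2 = 151.375.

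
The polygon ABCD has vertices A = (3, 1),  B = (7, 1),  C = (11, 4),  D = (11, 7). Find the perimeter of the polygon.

22

|AB| = √((4)² + (0)²) = √16 = 4
|BC| = √((4)² + (3)²) = √25 = 5
|CD| = √((0)² + (3)²) = √9 = 3
|DA| = √((-8)² + (-6)²) = √100 = 10
Perimeter = 4 + 5 + 3 + 10 = 22.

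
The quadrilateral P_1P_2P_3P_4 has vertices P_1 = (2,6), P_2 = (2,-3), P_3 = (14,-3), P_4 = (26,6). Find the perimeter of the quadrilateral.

60

|P_1P_2| = √((0)² + (-9)²) = √81 = 9
|P_2P_3| = √((12)² + (0)²) = √144 = 12
|P_3P_4| = √((12)² + (9)²) = √225 = 15
|P_4P_1| = √((-24)² + (0)²) = √576 = 24
Perimeter = 9 + 12 + 15 + 24 = 60.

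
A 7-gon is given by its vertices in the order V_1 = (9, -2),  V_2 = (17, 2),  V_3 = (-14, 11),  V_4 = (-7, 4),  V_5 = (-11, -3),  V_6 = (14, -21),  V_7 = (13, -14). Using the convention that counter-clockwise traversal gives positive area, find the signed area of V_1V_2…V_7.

401.5

Σ = (52) + (215) + (21) + (65) + (273) + (77) + (100) = 803
Signed area = Σ/2 = 401.5 (positive ⇒ counter-clockwise traversal).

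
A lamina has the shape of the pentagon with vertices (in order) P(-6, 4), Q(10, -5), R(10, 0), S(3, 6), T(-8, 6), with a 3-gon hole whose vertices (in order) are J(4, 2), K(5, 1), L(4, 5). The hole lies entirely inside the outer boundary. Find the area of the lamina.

Outer boundary:
Cross-terms: -10, 50, 60, 66, 4  ⇒  Σ = 170
Area = |Σ|/2 = 85.
Hole:
Apply the shoelace formula: 2A = Σ (x_i·y_{i+1} − x_{i+1}·y_i), indices taken mod 3.
Cross-terms: -6, 21, -12  ⇒  Σ = 3
Area = |Σ|/2 = 1.5.
Net area = 85 − 1.5 = 83.5.

83.5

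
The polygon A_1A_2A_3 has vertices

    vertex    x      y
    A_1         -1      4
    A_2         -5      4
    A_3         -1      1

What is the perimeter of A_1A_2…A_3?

12

|A_1A_2| = √((-4)² + (0)²) = √16 = 4
|A_2A_3| = √((4)² + (-3)²) = √25 = 5
|A_3A_1| = √((0)² + (3)²) = √9 = 3
Perimeter = 4 + 5 + 3 = 12.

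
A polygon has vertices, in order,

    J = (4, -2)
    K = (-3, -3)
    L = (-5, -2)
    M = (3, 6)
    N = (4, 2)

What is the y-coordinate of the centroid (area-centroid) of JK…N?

7/17

Apply Gauss's area formula. First the cross-terms c_i = x_i·y_{i+1} − x_{i+1}·y_i:
  -18, -9, -24, -18, -16  ⇒  2A = -85, A = -42.5.
Then Σ (y_i + y_{i+1})·c_i = -105, so ȳ = -105 / (6·(-42.5)) = 7/17.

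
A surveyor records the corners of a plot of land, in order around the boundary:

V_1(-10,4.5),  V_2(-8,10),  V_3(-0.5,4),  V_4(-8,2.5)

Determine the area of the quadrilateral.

V_1→V_2: (-10)(10) − (-8)(4.5) = -64
V_2→V_3: (-8)(4) − (-0.5)(10) = -27
V_3→V_4: (-0.5)(2.5) − (-8)(4) = 30.75
V_4→V_1: (-8)(4.5) − (-10)(2.5) = -11
Σ = -71.25
Area = |Σ|/2 = 35.625.

35.625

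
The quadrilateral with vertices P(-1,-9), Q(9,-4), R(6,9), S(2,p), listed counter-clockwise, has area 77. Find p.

Write out the shoelace sum; only the two edges meeting at S involve p:
2·Area = [(6·p − 2·9) + (2·(-9) − (-1)·p)] + 190
       = 7·p + 154 = 154
⇒ p = 0.

0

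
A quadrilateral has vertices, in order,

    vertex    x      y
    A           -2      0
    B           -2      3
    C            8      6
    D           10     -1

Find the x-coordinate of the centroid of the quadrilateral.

Apply the shoelace (surveyor's) formula. First the cross-terms c_i = x_i·y_{i+1} − x_{i+1}·y_i:
  -6, -36, -68, -2  ⇒  2A = -112, A = -56.
Then Σ (x_i + x_{i+1})·c_i = -1432, so x̄ = -1432 / (6·(-56)) = 179/42.

179/42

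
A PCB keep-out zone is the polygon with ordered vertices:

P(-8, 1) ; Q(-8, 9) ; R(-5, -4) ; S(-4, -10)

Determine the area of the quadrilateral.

18.5

P→Q: (-8)(9) − (-8)(1) = -64
Q→R: (-8)(-4) − (-5)(9) = 77
R→S: (-5)(-10) − (-4)(-4) = 34
S→P: (-4)(1) − (-8)(-10) = -84
Σ = -37
Area = |Σ|/2 = 18.5.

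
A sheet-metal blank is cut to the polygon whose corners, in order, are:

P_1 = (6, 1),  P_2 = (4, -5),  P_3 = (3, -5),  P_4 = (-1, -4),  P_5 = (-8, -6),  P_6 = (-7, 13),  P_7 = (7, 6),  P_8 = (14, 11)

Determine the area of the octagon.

210

Σ = (-34) + (-5) + (-17) + (-26) + (-146) + (-133) + (-7) + (-52) = -420
Area = |Σ|/2 = 210.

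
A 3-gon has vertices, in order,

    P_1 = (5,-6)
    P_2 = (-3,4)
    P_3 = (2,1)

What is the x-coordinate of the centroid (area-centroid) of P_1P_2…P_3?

Apply the surveyor's formula. First the cross-terms c_i = x_i·y_{i+1} − x_{i+1}·y_i:
  2, -11, -17  ⇒  2A = -26, A = -13.
Then Σ (x_i + x_{i+1})·c_i = -104, so x̄ = -104 / (6·(-13)) = 4/3.

4/3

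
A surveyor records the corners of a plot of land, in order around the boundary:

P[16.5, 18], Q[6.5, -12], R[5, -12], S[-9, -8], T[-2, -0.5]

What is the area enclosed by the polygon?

260.125

Cross-terms: -315, -18, -148, -11.5, -27.75  ⇒  Σ = -520.25
Area = |Σ|/2 = 260.125.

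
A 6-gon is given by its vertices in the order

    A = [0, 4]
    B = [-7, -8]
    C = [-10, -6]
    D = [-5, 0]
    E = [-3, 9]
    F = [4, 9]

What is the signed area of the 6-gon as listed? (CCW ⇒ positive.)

-66

Σ = (28) + (-38) + (-30) + (-45) + (-63) + (16) = -132
Signed area = Σ/2 = -66 (negative ⇒ clockwise traversal).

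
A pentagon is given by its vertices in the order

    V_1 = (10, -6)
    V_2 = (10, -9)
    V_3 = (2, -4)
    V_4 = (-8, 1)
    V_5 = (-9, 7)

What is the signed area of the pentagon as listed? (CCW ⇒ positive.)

-72.5

Σ = (-30) + (-22) + (-30) + (-47) + (-16) = -145
Signed area = Σ/2 = -72.5 (negative ⇒ clockwise traversal).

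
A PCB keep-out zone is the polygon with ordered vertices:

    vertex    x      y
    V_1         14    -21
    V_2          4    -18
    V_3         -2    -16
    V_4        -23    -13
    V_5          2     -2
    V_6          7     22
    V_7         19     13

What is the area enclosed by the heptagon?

694

Σ = (-168) + (-100) + (-342) + (72) + (58) + (-327) + (-581) = -1388
Area = |Σ|/2 = 694.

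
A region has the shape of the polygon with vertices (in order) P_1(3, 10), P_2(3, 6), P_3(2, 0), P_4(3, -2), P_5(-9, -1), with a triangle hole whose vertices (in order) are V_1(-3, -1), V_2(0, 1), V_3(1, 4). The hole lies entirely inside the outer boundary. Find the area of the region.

64.5

Outer boundary:
Apply the shoelace (surveyor's) formula: 2A = Σ (x_i·y_{i+1} − x_{i+1}·y_i), indices taken mod 5.
P_1→P_2: (3)(6) − (3)(10) = -12
P_2→P_3: (3)(0) − (2)(6) = -12
P_3→P_4: (2)(-2) − (3)(0) = -4
P_4→P_5: (3)(-1) − (-9)(-2) = -21
P_5→P_1: (-9)(10) − (3)(-1) = -87
Σ = -136
Area = |Σ|/2 = 68.
Hole:
Apply the shoelace (surveyor's) formula: 2A = Σ (x_i·y_{i+1} − x_{i+1}·y_i), indices taken mod 3.
Σ = (-3) + (-1) + (11) = 7
Area = |Σ|/2 = 3.5.
Net area = 68 − 3.5 = 64.5.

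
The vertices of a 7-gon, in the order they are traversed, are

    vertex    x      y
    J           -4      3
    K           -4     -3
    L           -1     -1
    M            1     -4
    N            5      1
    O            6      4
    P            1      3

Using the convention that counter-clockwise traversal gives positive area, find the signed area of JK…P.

47

Apply Gauss's area formula: 2A = Σ (x_i·y_{i+1} − x_{i+1}·y_i), indices taken mod 7.
Cross-terms: 24, 1, 5, 21, 14, 14, 15  ⇒  Σ = 94
Signed area = Σ/2 = 47 (positive ⇒ counter-clockwise traversal).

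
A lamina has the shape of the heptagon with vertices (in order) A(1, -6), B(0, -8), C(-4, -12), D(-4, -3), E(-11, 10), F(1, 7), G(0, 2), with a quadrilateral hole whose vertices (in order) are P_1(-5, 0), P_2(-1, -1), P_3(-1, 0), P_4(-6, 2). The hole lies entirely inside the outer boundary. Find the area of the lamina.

Outer boundary:
Apply the shoelace (surveyor's) formula: 2A = Σ (x_i·y_{i+1} − x_{i+1}·y_i), indices taken mod 7.
Cross-terms: -8, -32, -36, -73, -87, 2, -2  ⇒  Σ = -236
Area = |Σ|/2 = 118.
Hole:
Apply the surveyor's formula: 2A = Σ (x_i·y_{i+1} − x_{i+1}·y_i), indices taken mod 4.
P_1→P_2: (-5)(-1) − (-1)(0) = 5
P_2→P_3: (-1)(0) − (-1)(-1) = -1
P_3→P_4: (-1)(2) − (-6)(0) = -2
P_4→P_1: (-6)(0) − (-5)(2) = 10
Σ = 12
Area = |Σ|/2 = 6.
Net area = 118 − 6 = 112.

112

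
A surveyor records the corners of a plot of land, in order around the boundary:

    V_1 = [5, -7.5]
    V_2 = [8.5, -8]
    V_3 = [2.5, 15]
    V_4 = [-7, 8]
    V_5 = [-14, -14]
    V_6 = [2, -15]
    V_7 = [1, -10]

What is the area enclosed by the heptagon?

390.875

Apply the surveyor's formula: 2A = Σ (x_i·y_{i+1} − x_{i+1}·y_i), indices taken mod 7.
Σ = (23.75) + (147.5) + (125) + (210) + (238) + (-5) + (42.5) = 781.75
Area = |Σ|/2 = 390.875.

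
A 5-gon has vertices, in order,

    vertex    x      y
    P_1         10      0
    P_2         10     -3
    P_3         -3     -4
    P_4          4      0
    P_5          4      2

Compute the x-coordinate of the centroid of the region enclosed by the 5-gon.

5.08

Apply the shoelace (surveyor's) formula. First the cross-terms c_i = x_i·y_{i+1} − x_{i+1}·y_i:
  -30, -49, 16, 8, -20  ⇒  2A = -75, A = -37.5.
Then Σ (x_i + x_{i+1})·c_i = -1143, so x̄ = -1143 / (6·(-37.5)) = 5.08.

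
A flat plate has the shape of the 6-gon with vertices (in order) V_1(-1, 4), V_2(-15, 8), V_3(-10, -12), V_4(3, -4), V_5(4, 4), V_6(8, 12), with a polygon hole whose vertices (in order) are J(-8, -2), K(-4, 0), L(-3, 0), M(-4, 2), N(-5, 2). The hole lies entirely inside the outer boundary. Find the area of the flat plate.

231

Outer boundary:
Apply the shoelace (surveyor's) formula: 2A = Σ (x_i·y_{i+1} − x_{i+1}·y_i), indices taken mod 6.
V_1→V_2: (-1)(8) − (-15)(4) = 52
V_2→V_3: (-15)(-12) − (-10)(8) = 260
V_3→V_4: (-10)(-4) − (3)(-12) = 76
V_4→V_5: (3)(4) − (4)(-4) = 28
V_5→V_6: (4)(12) − (8)(4) = 16
V_6→V_1: (8)(4) − (-1)(12) = 44
Σ = 476
Area = |Σ|/2 = 238.
Hole:
Cross-terms: -8, 0, -6, 2, 26  ⇒  Σ = 14
Area = |Σ|/2 = 7.
Net area = 238 − 7 = 231.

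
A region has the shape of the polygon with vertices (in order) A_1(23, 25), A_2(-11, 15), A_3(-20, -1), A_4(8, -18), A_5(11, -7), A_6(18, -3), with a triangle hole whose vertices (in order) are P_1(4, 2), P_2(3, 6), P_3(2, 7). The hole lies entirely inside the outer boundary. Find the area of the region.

1025

Outer boundary:
Cross-terms: 620, 311, 368, 142, 93, 519  ⇒  Σ = 2053
Area = |Σ|/2 = 1026.5.
Hole:
Cross-terms: 18, 9, -24  ⇒  Σ = 3
Area = |Σ|/2 = 1.5.
Net area = 1026.5 − 1.5 = 1025.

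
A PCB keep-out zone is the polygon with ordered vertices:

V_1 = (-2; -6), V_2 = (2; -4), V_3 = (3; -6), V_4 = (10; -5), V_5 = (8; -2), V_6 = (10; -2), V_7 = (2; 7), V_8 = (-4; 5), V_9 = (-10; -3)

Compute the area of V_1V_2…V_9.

Apply the shoelace formula: 2A = Σ (x_i·y_{i+1} − x_{i+1}·y_i), indices taken mod 9.
V_1→V_2: (-2)(-4) − (2)(-6) = 20
V_2→V_3: (2)(-6) − (3)(-4) = 0
V_3→V_4: (3)(-5) − (10)(-6) = 45
V_4→V_5: (10)(-2) − (8)(-5) = 20
V_5→V_6: (8)(-2) − (10)(-2) = 4
V_6→V_7: (10)(7) − (2)(-2) = 74
V_7→V_8: (2)(5) − (-4)(7) = 38
V_8→V_9: (-4)(-3) − (-10)(5) = 62
V_9→V_1: (-10)(-6) − (-2)(-3) = 54
Σ = 317
Area = |Σ|/2 = 158.5.

158.5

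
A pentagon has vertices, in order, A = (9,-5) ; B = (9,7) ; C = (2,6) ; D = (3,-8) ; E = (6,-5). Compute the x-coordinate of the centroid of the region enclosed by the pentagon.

Apply the shoelace formula. First the cross-terms c_i = x_i·y_{i+1} − x_{i+1}·y_i:
  108, 40, -34, 33, 15  ⇒  2A = 162, A = 81.
Then Σ (x_i + x_{i+1})·c_i = 2736, so x̄ = 2736 / (6·81) = 152/27.

152/27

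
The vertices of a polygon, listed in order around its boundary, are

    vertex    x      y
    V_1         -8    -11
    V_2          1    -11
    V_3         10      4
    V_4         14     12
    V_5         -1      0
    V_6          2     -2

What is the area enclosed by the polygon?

Apply the shoelace (surveyor's) formula: 2A = Σ (x_i·y_{i+1} − x_{i+1}·y_i), indices taken mod 6.
Σ = (99) + (114) + (64) + (12) + (2) + (-38) = 253
Area = |Σ|/2 = 126.5.

126.5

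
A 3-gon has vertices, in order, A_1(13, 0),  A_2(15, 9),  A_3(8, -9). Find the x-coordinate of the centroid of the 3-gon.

Apply Gauss's area formula. First the cross-terms c_i = x_i·y_{i+1} − x_{i+1}·y_i:
  117, -207, 117  ⇒  2A = 27, A = 13.5.
Then Σ (x_i + x_{i+1})·c_i = 972, so x̄ = 972 / (6·13.5) = 12.

12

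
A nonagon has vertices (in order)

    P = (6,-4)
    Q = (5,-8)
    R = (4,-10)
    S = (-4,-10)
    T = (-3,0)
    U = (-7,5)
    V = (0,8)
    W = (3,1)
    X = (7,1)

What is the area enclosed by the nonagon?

144.5

Σ = (-28) + (-18) + (-80) + (-30) + (-15) + (-56) + (-24) + (-4) + (-34) = -289
Area = |Σ|/2 = 144.5.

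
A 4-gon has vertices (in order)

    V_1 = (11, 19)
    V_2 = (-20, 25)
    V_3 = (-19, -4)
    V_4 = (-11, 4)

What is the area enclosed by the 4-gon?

418.5

V_1→V_2: (11)(25) − (-20)(19) = 655
V_2→V_3: (-20)(-4) − (-19)(25) = 555
V_3→V_4: (-19)(4) − (-11)(-4) = -120
V_4→V_1: (-11)(19) − (11)(4) = -253
Σ = 837
Area = |Σ|/2 = 418.5.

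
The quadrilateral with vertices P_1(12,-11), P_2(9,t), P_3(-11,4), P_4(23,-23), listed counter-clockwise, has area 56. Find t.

-9

Write out the shoelace sum; only the two edges meeting at P_2 involve t:
2·Area = [(12·t − 9·(-11)) + (9·4 − (-11)·t)] + 184
       = 23·t + 319 = 112
⇒ t = -9.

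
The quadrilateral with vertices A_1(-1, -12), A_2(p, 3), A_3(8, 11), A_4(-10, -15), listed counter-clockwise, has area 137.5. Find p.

Write out the shoelace sum; only the two edges meeting at A_2 involve p:
2·Area = [((-1)·3 − p·(-12)) + (p·11 − 8·3)] + 95
       = 23·p + 68 = 275
⇒ p = 9.

9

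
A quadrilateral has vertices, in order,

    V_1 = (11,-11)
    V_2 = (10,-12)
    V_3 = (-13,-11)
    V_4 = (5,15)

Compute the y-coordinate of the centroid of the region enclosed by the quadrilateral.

-8/3

Apply the shoelace formula. First the cross-terms c_i = x_i·y_{i+1} − x_{i+1}·y_i:
  -22, -266, -140, -220  ⇒  2A = -648, A = -324.
Then Σ (y_i + y_{i+1})·c_i = 5184, so ȳ = 5184 / (6·(-324)) = -8/3.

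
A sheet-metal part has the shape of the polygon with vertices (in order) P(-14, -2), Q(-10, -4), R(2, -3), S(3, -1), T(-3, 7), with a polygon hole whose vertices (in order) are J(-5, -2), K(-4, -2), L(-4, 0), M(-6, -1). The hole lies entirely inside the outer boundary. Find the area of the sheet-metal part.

Outer boundary:
Apply the shoelace formula: 2A = Σ (x_i·y_{i+1} − x_{i+1}·y_i), indices taken mod 5.
Σ = (36) + (38) + (7) + (18) + (104) = 203
Area = |Σ|/2 = 101.5.
Hole:
Apply the shoelace (surveyor's) formula: 2A = Σ (x_i·y_{i+1} − x_{i+1}·y_i), indices taken mod 4.
J→K: (-5)(-2) − (-4)(-2) = 2
K→L: (-4)(0) − (-4)(-2) = -8
L→M: (-4)(-1) − (-6)(0) = 4
M→J: (-6)(-2) − (-5)(-1) = 7
Σ = 5
Area = |Σ|/2 = 2.5.
Net area = 101.5 − 2.5 = 99.

99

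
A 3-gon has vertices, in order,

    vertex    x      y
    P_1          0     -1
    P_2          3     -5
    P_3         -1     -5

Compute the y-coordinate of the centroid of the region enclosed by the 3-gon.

Apply the surveyor's formula. First the cross-terms c_i = x_i·y_{i+1} − x_{i+1}·y_i:
  3, -20, 1  ⇒  2A = -16, A = -8.
Then Σ (y_i + y_{i+1})·c_i = 176, so ȳ = 176 / (6·(-8)) = -11/3.

-11/3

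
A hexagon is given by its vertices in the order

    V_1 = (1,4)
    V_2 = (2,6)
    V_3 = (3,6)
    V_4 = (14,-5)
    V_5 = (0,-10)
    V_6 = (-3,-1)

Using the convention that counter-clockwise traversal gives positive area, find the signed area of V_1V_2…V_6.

Cross-terms: -2, -6, -99, -140, -30, -11  ⇒  Σ = -288
Signed area = Σ/2 = -144 (negative ⇒ clockwise traversal).

-144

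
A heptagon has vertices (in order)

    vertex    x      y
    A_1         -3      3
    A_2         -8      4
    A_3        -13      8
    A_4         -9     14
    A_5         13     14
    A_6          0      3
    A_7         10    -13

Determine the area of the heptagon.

Apply Gauss's area formula: 2A = Σ (x_i·y_{i+1} − x_{i+1}·y_i), indices taken mod 7.
Σ = (12) + (-12) + (-110) + (-308) + (39) + (-30) + (-9) = -418
Area = |Σ|/2 = 209.

209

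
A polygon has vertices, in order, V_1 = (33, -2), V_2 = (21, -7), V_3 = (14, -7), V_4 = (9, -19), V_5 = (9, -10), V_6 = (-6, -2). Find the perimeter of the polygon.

98

|V_1V_2| = √((-12)² + (-5)²) = √169 = 13
|V_2V_3| = √((-7)² + (0)²) = √49 = 7
|V_3V_4| = √((-5)² + (-12)²) = √169 = 13
|V_4V_5| = √((0)² + (9)²) = √81 = 9
|V_5V_6| = √((-15)² + (8)²) = √289 = 17
|V_6V_1| = √((39)² + (0)²) = √1521 = 39
Perimeter = 13 + 7 + 13 + 9 + 17 + 39 = 98.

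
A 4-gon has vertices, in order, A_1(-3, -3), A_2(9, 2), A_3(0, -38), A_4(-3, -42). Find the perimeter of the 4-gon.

|A_1A_2| = √((12)² + (5)²) = √169 = 13
|A_2A_3| = √((-9)² + (-40)²) = √1681 = 41
|A_3A_4| = √((-3)² + (-4)²) = √25 = 5
|A_4A_1| = √((0)² + (39)²) = √1521 = 39
Perimeter = 13 + 41 + 5 + 39 = 98.

98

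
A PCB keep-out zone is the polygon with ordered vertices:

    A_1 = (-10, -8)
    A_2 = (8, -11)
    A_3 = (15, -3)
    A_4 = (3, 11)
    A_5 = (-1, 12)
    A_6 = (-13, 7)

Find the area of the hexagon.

Apply the surveyor's formula: 2A = Σ (x_i·y_{i+1} − x_{i+1}·y_i), indices taken mod 6.
Σ = (174) + (141) + (174) + (47) + (149) + (174) = 859
Area = |Σ|/2 = 429.5.

429.5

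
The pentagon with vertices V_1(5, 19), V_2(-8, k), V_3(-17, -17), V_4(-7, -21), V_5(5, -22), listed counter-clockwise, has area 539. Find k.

Write out the shoelace sum; only the two edges meeting at V_2 involve k:
2·Area = [(5·k − (-8)·19) + ((-8)·(-17) − (-17)·k)] + 702
       = 22·k + 990 = 1078
⇒ k = 4.

4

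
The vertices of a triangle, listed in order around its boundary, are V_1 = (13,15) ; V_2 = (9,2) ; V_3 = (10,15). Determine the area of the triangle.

19.5

Apply the surveyor's formula: 2A = Σ (x_i·y_{i+1} − x_{i+1}·y_i), indices taken mod 3.
V_1→V_2: (13)(2) − (9)(15) = -109
V_2→V_3: (9)(15) − (10)(2) = 115
V_3→V_1: (10)(15) − (13)(15) = -45
Σ = -39
Area = |Σ|/2 = 19.5.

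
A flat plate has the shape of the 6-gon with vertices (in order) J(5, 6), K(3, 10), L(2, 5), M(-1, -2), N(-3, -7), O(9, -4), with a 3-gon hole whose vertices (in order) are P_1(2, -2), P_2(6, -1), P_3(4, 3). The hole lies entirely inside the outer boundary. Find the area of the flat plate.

80

Outer boundary:
Apply Gauss's area formula: 2A = Σ (x_i·y_{i+1} − x_{i+1}·y_i), indices taken mod 6.
J→K: (5)(10) − (3)(6) = 32
K→L: (3)(5) − (2)(10) = -5
L→M: (2)(-2) − (-1)(5) = 1
M→N: (-1)(-7) − (-3)(-2) = 1
N→O: (-3)(-4) − (9)(-7) = 75
O→J: (9)(6) − (5)(-4) = 74
Σ = 178
Area = |Σ|/2 = 89.
Hole:
Apply the shoelace formula: 2A = Σ (x_i·y_{i+1} − x_{i+1}·y_i), indices taken mod 3.
Σ = (10) + (22) + (-14) = 18
Area = |Σ|/2 = 9.
Net area = 89 − 9 = 80.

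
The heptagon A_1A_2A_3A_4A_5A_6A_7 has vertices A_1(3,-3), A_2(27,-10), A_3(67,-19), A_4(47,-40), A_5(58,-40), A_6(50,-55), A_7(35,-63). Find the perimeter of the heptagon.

|A_1A_2| = √((24)² + (-7)²) = √625 = 25
|A_2A_3| = √((40)² + (-9)²) = √1681 = 41
|A_3A_4| = √((-20)² + (-21)²) = √841 = 29
|A_4A_5| = √((11)² + (0)²) = √121 = 11
|A_5A_6| = √((-8)² + (-15)²) = √289 = 17
|A_6A_7| = √((-15)² + (-8)²) = √289 = 17
|A_7A_1| = √((-32)² + (60)²) = √4624 = 68
Perimeter = 25 + 41 + 29 + 11 + 17 + 17 + 68 = 208.

208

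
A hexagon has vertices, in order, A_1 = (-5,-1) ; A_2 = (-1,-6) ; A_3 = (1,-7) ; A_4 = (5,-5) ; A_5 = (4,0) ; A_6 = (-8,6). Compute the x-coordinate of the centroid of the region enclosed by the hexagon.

Apply the surveyor's formula. First the cross-terms c_i = x_i·y_{i+1} − x_{i+1}·y_i:
  29, 13, 30, 20, 24, 38  ⇒  2A = 154, A = 77.
Then Σ (x_i + x_{i+1})·c_i = -404, so x̄ = -404 / (6·77) = -202/231.

-202/231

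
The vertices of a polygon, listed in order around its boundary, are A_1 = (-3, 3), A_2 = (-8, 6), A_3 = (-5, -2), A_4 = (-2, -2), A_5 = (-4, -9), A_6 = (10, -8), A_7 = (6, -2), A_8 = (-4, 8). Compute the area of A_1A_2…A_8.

Σ = (6) + (46) + (6) + (10) + (122) + (28) + (40) + (12) = 270
Area = |Σ|/2 = 135.

135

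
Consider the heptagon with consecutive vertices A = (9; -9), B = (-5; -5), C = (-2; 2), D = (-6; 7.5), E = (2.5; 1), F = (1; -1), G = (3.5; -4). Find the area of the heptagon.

68.625

Apply the surveyor's formula: 2A = Σ (x_i·y_{i+1} − x_{i+1}·y_i), indices taken mod 7.
A→B: (9)(-5) − (-5)(-9) = -90
B→C: (-5)(2) − (-2)(-5) = -20
C→D: (-2)(7.5) − (-6)(2) = -3
D→E: (-6)(1) − (2.5)(7.5) = -24.75
E→F: (2.5)(-1) − (1)(1) = -3.5
F→G: (1)(-4) − (3.5)(-1) = -0.5
G→A: (3.5)(-9) − (9)(-4) = 4.5
Σ = -137.25
Area = |Σ|/2 = 68.625.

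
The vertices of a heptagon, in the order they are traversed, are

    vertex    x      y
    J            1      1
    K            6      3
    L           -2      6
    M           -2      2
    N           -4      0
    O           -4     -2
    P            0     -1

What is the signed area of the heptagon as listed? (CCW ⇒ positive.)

34

Apply the surveyor's formula: 2A = Σ (x_i·y_{i+1} − x_{i+1}·y_i), indices taken mod 7.
Cross-terms: -3, 42, 8, 8, 8, 4, 1  ⇒  Σ = 68
Signed area = Σ/2 = 34 (positive ⇒ counter-clockwise traversal).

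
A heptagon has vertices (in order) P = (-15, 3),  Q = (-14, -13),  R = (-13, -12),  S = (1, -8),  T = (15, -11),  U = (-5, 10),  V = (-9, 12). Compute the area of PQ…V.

369.5

Σ = (237) + (-1) + (116) + (109) + (95) + (30) + (153) = 739
Area = |Σ|/2 = 369.5.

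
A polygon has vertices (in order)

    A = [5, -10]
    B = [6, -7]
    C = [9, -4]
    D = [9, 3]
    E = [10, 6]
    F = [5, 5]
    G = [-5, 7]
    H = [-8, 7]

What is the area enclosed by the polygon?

148.5

Σ = (25) + (39) + (63) + (24) + (20) + (60) + (21) + (45) = 297
Area = |Σ|/2 = 148.5.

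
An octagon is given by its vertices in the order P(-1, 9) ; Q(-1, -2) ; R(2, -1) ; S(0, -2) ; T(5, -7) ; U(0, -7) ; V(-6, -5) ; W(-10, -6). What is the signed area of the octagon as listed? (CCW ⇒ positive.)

-82.5

Apply the shoelace formula: 2A = Σ (x_i·y_{i+1} − x_{i+1}·y_i), indices taken mod 8.
Cross-terms: 11, 5, -4, 10, -35, -42, -14, -96  ⇒  Σ = -165
Signed area = Σ/2 = -82.5 (negative ⇒ clockwise traversal).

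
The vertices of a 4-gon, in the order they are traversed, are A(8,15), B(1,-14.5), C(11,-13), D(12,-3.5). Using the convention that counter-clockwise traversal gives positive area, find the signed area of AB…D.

Apply the shoelace (surveyor's) formula: 2A = Σ (x_i·y_{i+1} − x_{i+1}·y_i), indices taken mod 4.
A→B: (8)(-14.5) − (1)(15) = -131
B→C: (1)(-13) − (11)(-14.5) = 146.5
C→D: (11)(-3.5) − (12)(-13) = 117.5
D→A: (12)(15) − (8)(-3.5) = 208
Σ = 341
Signed area = Σ/2 = 170.5 (positive ⇒ counter-clockwise traversal).

170.5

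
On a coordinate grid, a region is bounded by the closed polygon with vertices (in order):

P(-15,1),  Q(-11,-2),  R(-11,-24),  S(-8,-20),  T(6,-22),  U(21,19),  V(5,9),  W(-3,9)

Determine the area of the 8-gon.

Apply the surveyor's formula: 2A = Σ (x_i·y_{i+1} − x_{i+1}·y_i), indices taken mod 8.
P→Q: (-15)(-2) − (-11)(1) = 41
Q→R: (-11)(-24) − (-11)(-2) = 242
R→S: (-11)(-20) − (-8)(-24) = 28
S→T: (-8)(-22) − (6)(-20) = 296
T→U: (6)(19) − (21)(-22) = 576
U→V: (21)(9) − (5)(19) = 94
V→W: (5)(9) − (-3)(9) = 72
W→P: (-3)(1) − (-15)(9) = 132
Σ = 1481
Area = |Σ|/2 = 740.5.

740.5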